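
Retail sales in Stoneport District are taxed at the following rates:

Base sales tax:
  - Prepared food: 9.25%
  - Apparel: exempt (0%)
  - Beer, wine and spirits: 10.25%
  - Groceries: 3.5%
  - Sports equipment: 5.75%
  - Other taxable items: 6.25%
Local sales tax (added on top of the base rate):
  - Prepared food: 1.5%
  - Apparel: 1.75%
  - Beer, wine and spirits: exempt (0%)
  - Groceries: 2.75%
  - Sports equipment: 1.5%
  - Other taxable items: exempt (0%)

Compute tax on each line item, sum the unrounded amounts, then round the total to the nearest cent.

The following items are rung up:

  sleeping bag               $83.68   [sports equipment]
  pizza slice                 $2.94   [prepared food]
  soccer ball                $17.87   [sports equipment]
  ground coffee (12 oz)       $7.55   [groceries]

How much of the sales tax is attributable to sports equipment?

$7.36

Sleeping bag $83.68: sports equipment → 5.75% + 1.5% local = 7.25% → $6.0668
Soccer ball $17.87: sports equipment → 5.75% + 1.5% local = 7.25% → $1.295575
Tax on sports equipment: unrounded sum = $7.362375 → $7.36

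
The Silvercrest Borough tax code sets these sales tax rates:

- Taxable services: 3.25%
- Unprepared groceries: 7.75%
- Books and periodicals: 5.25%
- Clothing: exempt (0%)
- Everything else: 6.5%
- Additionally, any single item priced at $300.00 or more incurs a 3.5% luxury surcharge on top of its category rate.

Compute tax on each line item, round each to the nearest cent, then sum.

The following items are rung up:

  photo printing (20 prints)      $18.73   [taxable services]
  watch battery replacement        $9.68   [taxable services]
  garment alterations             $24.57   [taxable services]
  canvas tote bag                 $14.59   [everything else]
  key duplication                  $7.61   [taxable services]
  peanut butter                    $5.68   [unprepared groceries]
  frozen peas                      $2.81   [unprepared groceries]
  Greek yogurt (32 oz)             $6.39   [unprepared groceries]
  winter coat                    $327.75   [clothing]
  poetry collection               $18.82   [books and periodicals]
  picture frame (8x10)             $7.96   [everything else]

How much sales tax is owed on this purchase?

Photo printing (20 prints) $18.73: taxable services → 3.25% → $0.61
Watch battery replacement $9.68: taxable services → 3.25% → $0.31
Garment alterations $24.57: taxable services → 3.25% → $0.80
Canvas tote bag $14.59: everything else → 6.5% → $0.95
Key duplication $7.61: taxable services → 3.25% → $0.25
Peanut butter $5.68: unprepared groceries → 7.75% → $0.44
Frozen peas $2.81: unprepared groceries → 7.75% → $0.22
Greek yogurt (32 oz) $6.39: unprepared groceries → 7.75% → $0.50
Winter coat $327.75: clothing → 0% + 3.5% surcharge = 3.5% → $11.47
Poetry collection $18.82: books and periodicals → 5.25% → $0.99
Picture frame (8x10) $7.96: everything else → 6.5% → $0.52
Total tax = $0.61 + $0.31 + $0.80 + $0.95 + $0.25 + $0.44 + $0.22 + $0.50 + $11.47 + $0.99 + $0.52 = $17.06

$17.06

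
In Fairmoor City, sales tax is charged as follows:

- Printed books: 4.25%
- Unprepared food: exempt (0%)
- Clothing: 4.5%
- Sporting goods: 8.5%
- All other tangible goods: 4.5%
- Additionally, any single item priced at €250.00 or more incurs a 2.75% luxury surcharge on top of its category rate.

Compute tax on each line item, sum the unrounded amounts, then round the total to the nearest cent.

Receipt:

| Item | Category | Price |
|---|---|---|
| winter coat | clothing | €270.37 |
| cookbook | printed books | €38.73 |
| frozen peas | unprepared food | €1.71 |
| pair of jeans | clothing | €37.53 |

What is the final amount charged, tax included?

€371.28

Winter coat €270.37: clothing → 4.5% + 2.75% surcharge = 7.25% → €19.601825
Cookbook €38.73: printed books → 4.25% → €1.646025
Frozen peas €1.71: unprepared food → 0% → €0.00
Pair of jeans €37.53: clothing → 4.5% → €1.68885
Subtotal = €348.34; unrounded tax = €22.9367 → €22.94; total due = €371.28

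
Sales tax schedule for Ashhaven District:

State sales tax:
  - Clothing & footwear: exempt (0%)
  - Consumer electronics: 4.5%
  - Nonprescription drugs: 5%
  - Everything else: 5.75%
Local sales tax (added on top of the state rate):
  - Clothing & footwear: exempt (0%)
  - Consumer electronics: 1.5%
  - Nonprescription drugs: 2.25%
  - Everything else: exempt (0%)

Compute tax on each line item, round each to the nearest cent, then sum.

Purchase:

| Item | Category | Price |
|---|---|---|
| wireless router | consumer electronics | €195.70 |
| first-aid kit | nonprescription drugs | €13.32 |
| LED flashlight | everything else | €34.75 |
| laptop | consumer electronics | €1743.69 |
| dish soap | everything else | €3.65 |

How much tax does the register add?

Wireless router €195.70: consumer electronics → 4.5% + 1.5% local = 6% → €11.74
First-aid kit €13.32: nonprescription drugs → 5% + 2.25% local = 7.25% → €0.97
LED flashlight €34.75: everything else → 5.75% + 0% local = 5.75% → €2.00
Laptop €1743.69: consumer electronics → 4.5% + 1.5% local = 6% → €104.62
Dish soap €3.65: everything else → 5.75% + 0% local = 5.75% → €0.21
Total tax = €11.74 + €0.97 + €2.00 + €104.62 + €0.21 = €119.54

€119.54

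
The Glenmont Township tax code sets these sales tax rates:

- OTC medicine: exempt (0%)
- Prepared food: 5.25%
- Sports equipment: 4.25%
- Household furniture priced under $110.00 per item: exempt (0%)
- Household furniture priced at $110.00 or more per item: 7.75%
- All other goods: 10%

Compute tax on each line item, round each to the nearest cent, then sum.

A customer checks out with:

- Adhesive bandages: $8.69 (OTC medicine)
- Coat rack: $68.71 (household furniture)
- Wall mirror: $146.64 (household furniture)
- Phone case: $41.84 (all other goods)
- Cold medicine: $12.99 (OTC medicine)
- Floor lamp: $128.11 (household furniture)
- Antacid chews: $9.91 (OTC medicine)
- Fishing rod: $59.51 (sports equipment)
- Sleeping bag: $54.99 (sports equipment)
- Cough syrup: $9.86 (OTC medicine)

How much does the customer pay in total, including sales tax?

$571.59

Adhesive bandages $8.69: OTC medicine → 0% → $0.00
Coat rack $68.71: household furniture, under $110.00 → 0% → $0.00
Wall mirror $146.64: household furniture, $110.00 or more → 7.75% → $11.36
Phone case $41.84: all other goods → 10% → $4.18
Cold medicine $12.99: OTC medicine → 0% → $0.00
Floor lamp $128.11: household furniture, $110.00 or more → 7.75% → $9.93
Antacid chews $9.91: OTC medicine → 0% → $0.00
Fishing rod $59.51: sports equipment → 4.25% → $2.53
Sleeping bag $54.99: sports equipment → 4.25% → $2.34
Cough syrup $9.86: OTC medicine → 0% → $0.00
Subtotal = $541.25; tax = $30.34; total due = $571.59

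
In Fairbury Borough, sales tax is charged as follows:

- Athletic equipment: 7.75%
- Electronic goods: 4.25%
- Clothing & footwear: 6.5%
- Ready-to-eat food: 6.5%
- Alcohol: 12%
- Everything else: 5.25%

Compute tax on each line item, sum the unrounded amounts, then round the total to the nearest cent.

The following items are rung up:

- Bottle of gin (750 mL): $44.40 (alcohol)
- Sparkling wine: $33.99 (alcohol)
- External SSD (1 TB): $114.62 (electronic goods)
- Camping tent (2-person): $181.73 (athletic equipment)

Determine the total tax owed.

Bottle of gin (750 mL) $44.40: alcohol → 12% → $5.328
Sparkling wine $33.99: alcohol → 12% → $4.0788
External SSD (1 TB) $114.62: electronic goods → 4.25% → $4.87135
Camping tent (2-person) $181.73: athletic equipment → 7.75% → $14.084075
Unrounded tax sum = $28.362225 → $28.36

$28.36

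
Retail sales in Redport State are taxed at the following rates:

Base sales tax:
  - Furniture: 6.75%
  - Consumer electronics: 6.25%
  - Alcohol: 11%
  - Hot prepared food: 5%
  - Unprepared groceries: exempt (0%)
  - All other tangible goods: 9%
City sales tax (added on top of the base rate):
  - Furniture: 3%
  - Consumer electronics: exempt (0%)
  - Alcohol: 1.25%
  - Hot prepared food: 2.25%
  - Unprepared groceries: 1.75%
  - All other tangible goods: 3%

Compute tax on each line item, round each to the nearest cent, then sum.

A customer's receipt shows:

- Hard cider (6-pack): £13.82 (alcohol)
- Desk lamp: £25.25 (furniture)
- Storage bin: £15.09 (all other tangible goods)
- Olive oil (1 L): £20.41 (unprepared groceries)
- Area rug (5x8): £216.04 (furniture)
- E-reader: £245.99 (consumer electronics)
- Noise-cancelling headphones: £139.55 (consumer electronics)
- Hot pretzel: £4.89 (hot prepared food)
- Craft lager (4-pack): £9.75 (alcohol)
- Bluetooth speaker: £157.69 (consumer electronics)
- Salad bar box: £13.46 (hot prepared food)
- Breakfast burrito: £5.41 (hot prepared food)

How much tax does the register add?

Hard cider (6-pack) £13.82: alcohol → 11% + 1.25% city = 12.25% → £1.69
Desk lamp £25.25: furniture → 6.75% + 3% city = 9.75% → £2.46
Storage bin £15.09: all other tangible goods → 9% + 3% city = 12% → £1.81
Olive oil (1 L) £20.41: unprepared groceries → 0% + 1.75% city = 1.75% → £0.36
Area rug (5x8) £216.04: furniture → 6.75% + 3% city = 9.75% → £21.06
E-reader £245.99: consumer electronics → 6.25% + 0% city = 6.25% → £15.37
Noise-cancelling headphones £139.55: consumer electronics → 6.25% + 0% city = 6.25% → £8.72
Hot pretzel £4.89: hot prepared food → 5% + 2.25% city = 7.25% → £0.35
Craft lager (4-pack) £9.75: alcohol → 11% + 1.25% city = 12.25% → £1.19
Bluetooth speaker £157.69: consumer electronics → 6.25% + 0% city = 6.25% → £9.86
Salad bar box £13.46: hot prepared food → 5% + 2.25% city = 7.25% → £0.98
Breakfast burrito £5.41: hot prepared food → 5% + 2.25% city = 7.25% → £0.39
Total tax = £1.69 + £2.46 + £1.81 + £0.36 + £21.06 + £15.37 + £8.72 + £0.35 + £1.19 + £9.86 + £0.98 + £0.39 = £64.24

£64.24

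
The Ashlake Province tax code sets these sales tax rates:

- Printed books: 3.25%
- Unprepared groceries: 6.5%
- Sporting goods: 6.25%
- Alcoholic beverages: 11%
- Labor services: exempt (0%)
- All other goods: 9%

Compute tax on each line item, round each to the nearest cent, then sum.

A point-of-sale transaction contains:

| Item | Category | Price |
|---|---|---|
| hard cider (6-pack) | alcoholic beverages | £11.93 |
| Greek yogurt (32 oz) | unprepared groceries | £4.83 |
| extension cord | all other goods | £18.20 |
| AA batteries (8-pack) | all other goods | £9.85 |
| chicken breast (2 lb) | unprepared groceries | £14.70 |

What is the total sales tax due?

£5.11

Hard cider (6-pack) £11.93: alcoholic beverages → 11% → £1.31
Greek yogurt (32 oz) £4.83: unprepared groceries → 6.5% → £0.31
Extension cord £18.20: all other goods → 9% → £1.64
AA batteries (8-pack) £9.85: all other goods → 9% → £0.89
Chicken breast (2 lb) £14.70: unprepared groceries → 6.5% → £0.96
Total tax = £1.31 + £0.31 + £1.64 + £0.89 + £0.96 = £5.11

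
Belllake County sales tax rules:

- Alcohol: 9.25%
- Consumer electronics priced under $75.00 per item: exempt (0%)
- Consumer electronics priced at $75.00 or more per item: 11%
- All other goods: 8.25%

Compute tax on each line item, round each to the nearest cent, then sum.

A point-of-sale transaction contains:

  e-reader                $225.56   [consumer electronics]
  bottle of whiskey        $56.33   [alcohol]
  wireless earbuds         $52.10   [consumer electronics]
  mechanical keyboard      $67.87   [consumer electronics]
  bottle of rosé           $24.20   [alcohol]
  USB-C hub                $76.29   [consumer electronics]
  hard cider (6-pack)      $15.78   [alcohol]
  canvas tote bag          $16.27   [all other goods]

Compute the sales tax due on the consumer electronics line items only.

E-reader $225.56: consumer electronics, $75.00 or more → 11% → $24.81
Wireless earbuds $52.10: consumer electronics, under $75.00 → 0% → $0.00
Mechanical keyboard $67.87: consumer electronics, under $75.00 → 0% → $0.00
USB-C hub $76.29: consumer electronics, $75.00 or more → 11% → $8.39
Tax on consumer electronics = $24.81 + $0.00 + $0.00 + $8.39 = $33.20

$33.20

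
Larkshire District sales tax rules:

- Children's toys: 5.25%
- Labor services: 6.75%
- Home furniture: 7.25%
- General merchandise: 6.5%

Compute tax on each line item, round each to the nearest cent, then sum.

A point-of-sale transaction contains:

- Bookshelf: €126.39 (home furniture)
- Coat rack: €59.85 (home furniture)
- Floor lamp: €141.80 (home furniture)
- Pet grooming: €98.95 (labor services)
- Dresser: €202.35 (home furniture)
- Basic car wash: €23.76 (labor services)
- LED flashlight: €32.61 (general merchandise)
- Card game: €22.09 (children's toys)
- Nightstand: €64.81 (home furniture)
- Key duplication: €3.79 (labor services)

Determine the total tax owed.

Bookshelf €126.39: home furniture → 7.25% → €9.16
Coat rack €59.85: home furniture → 7.25% → €4.34
Floor lamp €141.80: home furniture → 7.25% → €10.28
Pet grooming €98.95: labor services → 6.75% → €6.68
Dresser €202.35: home furniture → 7.25% → €14.67
Basic car wash €23.76: labor services → 6.75% → €1.60
LED flashlight €32.61: general merchandise → 6.5% → €2.12
Card game €22.09: children's toys → 5.25% → €1.16
Nightstand €64.81: home furniture → 7.25% → €4.70
Key duplication €3.79: labor services → 6.75% → €0.26
Total tax = €9.16 + €4.34 + €10.28 + €6.68 + €14.67 + €1.60 + €2.12 + €1.16 + €4.70 + €0.26 = €54.97

€54.97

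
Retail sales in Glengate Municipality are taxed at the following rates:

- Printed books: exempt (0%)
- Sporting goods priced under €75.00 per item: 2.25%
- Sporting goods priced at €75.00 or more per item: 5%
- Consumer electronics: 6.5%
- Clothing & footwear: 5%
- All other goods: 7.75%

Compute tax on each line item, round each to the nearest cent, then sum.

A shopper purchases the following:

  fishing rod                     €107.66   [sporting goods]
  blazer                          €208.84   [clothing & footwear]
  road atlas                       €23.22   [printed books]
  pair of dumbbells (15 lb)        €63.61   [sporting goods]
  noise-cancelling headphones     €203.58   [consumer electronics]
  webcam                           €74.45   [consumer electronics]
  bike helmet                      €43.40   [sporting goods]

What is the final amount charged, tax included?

€761.06

Fishing rod €107.66: sporting goods, €75.00 or more → 5% → €5.38
Blazer €208.84: clothing & footwear → 5% → €10.44
Road atlas €23.22: printed books → 0% → €0.00
Pair of dumbbells (15 lb) €63.61: sporting goods, under €75.00 → 2.25% → €1.43
Noise-cancelling headphones €203.58: consumer electronics → 6.5% → €13.23
Webcam €74.45: consumer electronics → 6.5% → €4.84
Bike helmet €43.40: sporting goods, under €75.00 → 2.25% → €0.98
Subtotal = €724.76; tax = €36.30; total due = €761.06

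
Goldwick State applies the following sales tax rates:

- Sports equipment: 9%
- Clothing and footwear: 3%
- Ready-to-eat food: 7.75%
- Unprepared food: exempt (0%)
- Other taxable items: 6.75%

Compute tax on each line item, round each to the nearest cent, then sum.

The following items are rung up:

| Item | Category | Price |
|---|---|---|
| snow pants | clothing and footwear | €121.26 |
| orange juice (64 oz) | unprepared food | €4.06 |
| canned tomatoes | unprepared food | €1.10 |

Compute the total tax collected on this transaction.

Snow pants €121.26: clothing and footwear → 3% → €3.64
Orange juice (64 oz) €4.06: unprepared food → 0% → €0.00
Canned tomatoes €1.10: unprepared food → 0% → €0.00
Total tax = €3.64

€3.64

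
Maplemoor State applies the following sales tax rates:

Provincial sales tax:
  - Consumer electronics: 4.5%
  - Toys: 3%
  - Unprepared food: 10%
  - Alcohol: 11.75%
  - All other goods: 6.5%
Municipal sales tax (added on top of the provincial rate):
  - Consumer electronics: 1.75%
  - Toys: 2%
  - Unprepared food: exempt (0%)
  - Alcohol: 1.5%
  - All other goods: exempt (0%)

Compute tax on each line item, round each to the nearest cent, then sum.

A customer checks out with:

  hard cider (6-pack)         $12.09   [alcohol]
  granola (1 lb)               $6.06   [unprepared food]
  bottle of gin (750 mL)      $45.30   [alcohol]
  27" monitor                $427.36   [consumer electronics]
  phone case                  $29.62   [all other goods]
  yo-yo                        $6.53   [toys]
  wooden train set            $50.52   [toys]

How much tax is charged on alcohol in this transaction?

$7.60

Hard cider (6-pack) $12.09: alcohol → 11.75% + 1.5% municipal = 13.25% → $1.60
Bottle of gin (750 mL) $45.30: alcohol → 11.75% + 1.5% municipal = 13.25% → $6.00
Tax on alcohol = $1.60 + $6.00 = $7.60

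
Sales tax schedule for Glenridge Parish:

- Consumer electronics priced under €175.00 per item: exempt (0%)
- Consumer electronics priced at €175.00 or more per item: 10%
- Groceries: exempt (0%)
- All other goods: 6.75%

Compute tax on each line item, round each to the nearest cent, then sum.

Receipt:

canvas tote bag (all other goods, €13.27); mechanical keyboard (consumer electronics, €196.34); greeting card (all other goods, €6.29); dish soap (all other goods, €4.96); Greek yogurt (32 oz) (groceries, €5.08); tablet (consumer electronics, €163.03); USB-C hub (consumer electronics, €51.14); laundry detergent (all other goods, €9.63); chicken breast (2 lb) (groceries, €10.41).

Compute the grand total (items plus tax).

€482.08

Canvas tote bag €13.27: all other goods → 6.75% → €0.90
Mechanical keyboard €196.34: consumer electronics, €175.00 or more → 10% → €19.63
Greeting card €6.29: all other goods → 6.75% → €0.42
Dish soap €4.96: all other goods → 6.75% → €0.33
Greek yogurt (32 oz) €5.08: groceries → 0% → €0.00
Tablet €163.03: consumer electronics, under €175.00 → 0% → €0.00
USB-C hub €51.14: consumer electronics, under €175.00 → 0% → €0.00
Laundry detergent €9.63: all other goods → 6.75% → €0.65
Chicken breast (2 lb) €10.41: groceries → 0% → €0.00
Subtotal = €460.15; tax = €21.93; total due = €482.08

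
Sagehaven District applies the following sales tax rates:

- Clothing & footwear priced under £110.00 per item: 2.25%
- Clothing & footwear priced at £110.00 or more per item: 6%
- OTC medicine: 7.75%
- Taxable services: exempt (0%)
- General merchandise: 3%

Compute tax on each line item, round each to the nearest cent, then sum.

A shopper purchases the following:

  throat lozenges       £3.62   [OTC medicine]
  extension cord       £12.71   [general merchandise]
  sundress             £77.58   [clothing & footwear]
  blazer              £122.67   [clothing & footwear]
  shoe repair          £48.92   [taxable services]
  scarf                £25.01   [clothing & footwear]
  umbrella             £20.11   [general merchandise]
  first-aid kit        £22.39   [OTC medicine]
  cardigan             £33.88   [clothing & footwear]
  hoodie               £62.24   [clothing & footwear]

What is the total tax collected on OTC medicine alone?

Throat lozenges £3.62: OTC medicine → 7.75% → £0.28
First-aid kit £22.39: OTC medicine → 7.75% → £1.74
Tax on OTC medicine = £0.28 + £1.74 = £2.02

£2.02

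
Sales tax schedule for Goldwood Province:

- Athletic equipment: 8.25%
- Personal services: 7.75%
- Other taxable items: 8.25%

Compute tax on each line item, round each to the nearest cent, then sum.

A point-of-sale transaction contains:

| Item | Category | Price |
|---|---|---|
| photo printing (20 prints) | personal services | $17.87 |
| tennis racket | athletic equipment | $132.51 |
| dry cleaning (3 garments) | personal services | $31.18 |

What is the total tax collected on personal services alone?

$3.80

Photo printing (20 prints) $17.87: personal services → 7.75% → $1.38
Dry cleaning (3 garments) $31.18: personal services → 7.75% → $2.42
Tax on personal services = $1.38 + $2.42 = $3.80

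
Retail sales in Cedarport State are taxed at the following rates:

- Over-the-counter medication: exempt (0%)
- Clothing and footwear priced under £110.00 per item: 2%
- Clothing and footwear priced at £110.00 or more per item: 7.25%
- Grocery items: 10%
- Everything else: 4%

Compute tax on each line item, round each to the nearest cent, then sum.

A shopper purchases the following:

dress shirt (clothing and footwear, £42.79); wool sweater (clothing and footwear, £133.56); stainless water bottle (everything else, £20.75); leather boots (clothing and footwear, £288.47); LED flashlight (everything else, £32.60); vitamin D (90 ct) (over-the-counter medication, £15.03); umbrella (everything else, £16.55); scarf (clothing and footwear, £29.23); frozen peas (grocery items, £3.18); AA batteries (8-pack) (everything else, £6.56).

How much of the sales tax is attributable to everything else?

Stainless water bottle £20.75: everything else → 4% → £0.83
LED flashlight £32.60: everything else → 4% → £1.30
Umbrella £16.55: everything else → 4% → £0.66
AA batteries (8-pack) £6.56: everything else → 4% → £0.26
Tax on everything else = £0.83 + £1.30 + £0.66 + £0.26 = £3.05

£3.05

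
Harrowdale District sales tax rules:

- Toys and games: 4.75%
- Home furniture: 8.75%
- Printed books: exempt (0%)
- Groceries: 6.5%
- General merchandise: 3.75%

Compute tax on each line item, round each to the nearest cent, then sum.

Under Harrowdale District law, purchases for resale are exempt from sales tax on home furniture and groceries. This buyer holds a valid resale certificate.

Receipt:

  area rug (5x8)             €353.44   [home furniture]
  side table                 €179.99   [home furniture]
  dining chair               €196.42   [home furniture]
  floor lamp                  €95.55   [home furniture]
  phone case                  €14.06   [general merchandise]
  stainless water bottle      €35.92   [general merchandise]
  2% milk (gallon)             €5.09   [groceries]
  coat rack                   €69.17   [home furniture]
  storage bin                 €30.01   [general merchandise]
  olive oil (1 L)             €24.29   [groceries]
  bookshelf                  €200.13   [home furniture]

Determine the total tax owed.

Area rug (5x8) €353.44: home furniture, buyer-exempt → 0% → €0.00
Side table €179.99: home furniture, buyer-exempt → 0% → €0.00
Dining chair €196.42: home furniture, buyer-exempt → 0% → €0.00
Floor lamp €95.55: home furniture, buyer-exempt → 0% → €0.00
Phone case €14.06: general merchandise → 3.75% → €0.53
Stainless water bottle €35.92: general merchandise → 3.75% → €1.35
2% milk (gallon) €5.09: groceries, buyer-exempt → 0% → €0.00
Coat rack €69.17: home furniture, buyer-exempt → 0% → €0.00
Storage bin €30.01: general merchandise → 3.75% → €1.13
Olive oil (1 L) €24.29: groceries, buyer-exempt → 0% → €0.00
Bookshelf €200.13: home furniture, buyer-exempt → 0% → €0.00
Total tax = €0.53 + €1.35 + €1.13 = €3.01

€3.01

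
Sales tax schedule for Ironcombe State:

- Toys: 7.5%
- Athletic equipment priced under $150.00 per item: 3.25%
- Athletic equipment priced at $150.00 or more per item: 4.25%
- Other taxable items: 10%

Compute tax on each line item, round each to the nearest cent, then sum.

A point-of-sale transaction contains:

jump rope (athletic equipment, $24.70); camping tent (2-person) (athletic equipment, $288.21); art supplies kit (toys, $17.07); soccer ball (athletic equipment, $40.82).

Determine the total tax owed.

$15.66

Jump rope $24.70: athletic equipment, under $150.00 → 3.25% → $0.80
Camping tent (2-person) $288.21: athletic equipment, $150.00 or more → 4.25% → $12.25
Art supplies kit $17.07: toys → 7.5% → $1.28
Soccer ball $40.82: athletic equipment, under $150.00 → 3.25% → $1.33
Total tax = $0.80 + $12.25 + $1.28 + $1.33 = $15.66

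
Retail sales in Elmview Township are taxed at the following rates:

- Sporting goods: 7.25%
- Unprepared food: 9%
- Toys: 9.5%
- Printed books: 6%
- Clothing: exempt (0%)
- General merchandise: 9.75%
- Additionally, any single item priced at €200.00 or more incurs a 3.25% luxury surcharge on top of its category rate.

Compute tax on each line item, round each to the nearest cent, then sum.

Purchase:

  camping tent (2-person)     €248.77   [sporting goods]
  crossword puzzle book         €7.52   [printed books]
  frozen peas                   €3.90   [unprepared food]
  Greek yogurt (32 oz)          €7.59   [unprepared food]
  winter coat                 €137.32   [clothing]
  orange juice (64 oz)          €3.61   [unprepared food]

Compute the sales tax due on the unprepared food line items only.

€1.35

Frozen peas €3.90: unprepared food → 9% → €0.35
Greek yogurt (32 oz) €7.59: unprepared food → 9% → €0.68
Orange juice (64 oz) €3.61: unprepared food → 9% → €0.32
Tax on unprepared food = €0.35 + €0.68 + €0.32 = €1.35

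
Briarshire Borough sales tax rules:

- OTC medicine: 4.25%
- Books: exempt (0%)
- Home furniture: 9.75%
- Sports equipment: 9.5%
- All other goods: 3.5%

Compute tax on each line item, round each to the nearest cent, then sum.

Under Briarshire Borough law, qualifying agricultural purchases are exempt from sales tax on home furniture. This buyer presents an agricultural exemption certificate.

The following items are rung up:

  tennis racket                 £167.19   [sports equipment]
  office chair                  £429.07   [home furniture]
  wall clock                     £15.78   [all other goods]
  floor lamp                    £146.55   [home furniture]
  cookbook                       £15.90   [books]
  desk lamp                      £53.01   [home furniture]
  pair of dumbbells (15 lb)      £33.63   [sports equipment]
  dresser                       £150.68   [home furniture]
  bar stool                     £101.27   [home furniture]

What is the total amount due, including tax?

Tennis racket £167.19: sports equipment → 9.5% → £15.88
Office chair £429.07: home furniture, buyer-exempt → 0% → £0.00
Wall clock £15.78: all other goods → 3.5% → £0.55
Floor lamp £146.55: home furniture, buyer-exempt → 0% → £0.00
Cookbook £15.90: books → 0% → £0.00
Desk lamp £53.01: home furniture, buyer-exempt → 0% → £0.00
Pair of dumbbells (15 lb) £33.63: sports equipment → 9.5% → £3.19
Dresser £150.68: home furniture, buyer-exempt → 0% → £0.00
Bar stool £101.27: home furniture, buyer-exempt → 0% → £0.00
Subtotal = £1113.08; tax = £19.62; total due = £1132.70

£1132.70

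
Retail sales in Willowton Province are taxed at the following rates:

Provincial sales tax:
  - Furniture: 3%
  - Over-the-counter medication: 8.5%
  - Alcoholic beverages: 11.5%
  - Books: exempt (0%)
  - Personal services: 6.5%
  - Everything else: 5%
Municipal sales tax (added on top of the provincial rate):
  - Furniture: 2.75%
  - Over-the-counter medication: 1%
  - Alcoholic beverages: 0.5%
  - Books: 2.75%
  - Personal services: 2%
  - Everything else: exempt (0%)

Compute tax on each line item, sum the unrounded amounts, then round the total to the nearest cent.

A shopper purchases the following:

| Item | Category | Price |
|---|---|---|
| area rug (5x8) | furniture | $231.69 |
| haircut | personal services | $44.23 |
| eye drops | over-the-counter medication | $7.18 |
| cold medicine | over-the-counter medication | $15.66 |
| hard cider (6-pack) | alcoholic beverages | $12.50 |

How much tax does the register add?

$20.75

Area rug (5x8) $231.69: furniture → 3% + 2.75% municipal = 5.75% → $13.322175
Haircut $44.23: personal services → 6.5% + 2% municipal = 8.5% → $3.75955
Eye drops $7.18: over-the-counter medication → 8.5% + 1% municipal = 9.5% → $0.6821
Cold medicine $15.66: over-the-counter medication → 8.5% + 1% municipal = 9.5% → $1.4877
Hard cider (6-pack) $12.50: alcoholic beverages → 11.5% + 0.5% municipal = 12% → $1.50
Unrounded tax sum = $20.751525 → $20.75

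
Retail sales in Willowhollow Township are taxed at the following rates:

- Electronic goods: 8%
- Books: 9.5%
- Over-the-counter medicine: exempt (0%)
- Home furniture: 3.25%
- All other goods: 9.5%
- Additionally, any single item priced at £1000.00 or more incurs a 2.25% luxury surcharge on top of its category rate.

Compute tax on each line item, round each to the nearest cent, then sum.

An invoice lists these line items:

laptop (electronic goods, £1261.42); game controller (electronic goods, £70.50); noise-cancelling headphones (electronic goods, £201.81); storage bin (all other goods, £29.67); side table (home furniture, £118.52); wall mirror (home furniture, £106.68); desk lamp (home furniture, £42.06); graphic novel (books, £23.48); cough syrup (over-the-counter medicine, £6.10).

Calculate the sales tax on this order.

£164.82

Laptop £1261.42: electronic goods → 8% + 2.25% surcharge = 10.25% → £129.30
Game controller £70.50: electronic goods → 8% → £5.64
Noise-cancelling headphones £201.81: electronic goods → 8% → £16.14
Storage bin £29.67: all other goods → 9.5% → £2.82
Side table £118.52: home furniture → 3.25% → £3.85
Wall mirror £106.68: home furniture → 3.25% → £3.47
Desk lamp £42.06: home furniture → 3.25% → £1.37
Graphic novel £23.48: books → 9.5% → £2.23
Cough syrup £6.10: over-the-counter medicine → 0% → £0.00
Total tax = £129.30 + £5.64 + £16.14 + £2.82 + £3.85 + £3.47 + £1.37 + £2.23 = £164.82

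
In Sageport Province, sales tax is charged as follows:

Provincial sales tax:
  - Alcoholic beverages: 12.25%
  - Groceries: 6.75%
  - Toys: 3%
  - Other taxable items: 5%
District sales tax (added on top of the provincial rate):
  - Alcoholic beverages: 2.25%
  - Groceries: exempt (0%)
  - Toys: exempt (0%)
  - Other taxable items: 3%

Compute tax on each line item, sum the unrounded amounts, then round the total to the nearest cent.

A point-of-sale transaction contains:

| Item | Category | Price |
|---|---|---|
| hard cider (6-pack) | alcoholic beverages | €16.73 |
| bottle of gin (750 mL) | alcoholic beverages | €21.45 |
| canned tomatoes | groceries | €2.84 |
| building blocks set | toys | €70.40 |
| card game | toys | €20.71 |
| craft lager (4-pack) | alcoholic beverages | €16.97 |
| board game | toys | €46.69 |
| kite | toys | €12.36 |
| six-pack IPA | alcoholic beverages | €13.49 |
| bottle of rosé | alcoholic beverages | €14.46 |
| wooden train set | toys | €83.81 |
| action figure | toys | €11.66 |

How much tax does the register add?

€19.61

Hard cider (6-pack) €16.73: alcoholic beverages → 12.25% + 2.25% district = 14.5% → €2.42585
Bottle of gin (750 mL) €21.45: alcoholic beverages → 12.25% + 2.25% district = 14.5% → €3.11025
Canned tomatoes €2.84: groceries → 6.75% + 0% district = 6.75% → €0.1917
Building blocks set €70.40: toys → 3% + 0% district = 3% → €2.112
Card game €20.71: toys → 3% + 0% district = 3% → €0.6213
Craft lager (4-pack) €16.97: alcoholic beverages → 12.25% + 2.25% district = 14.5% → €2.46065
Board game €46.69: toys → 3% + 0% district = 3% → €1.4007
Kite €12.36: toys → 3% + 0% district = 3% → €0.3708
Six-pack IPA €13.49: alcoholic beverages → 12.25% + 2.25% district = 14.5% → €1.95605
Bottle of rosé €14.46: alcoholic beverages → 12.25% + 2.25% district = 14.5% → €2.0967
Wooden train set €83.81: toys → 3% + 0% district = 3% → €2.5143
Action figure €11.66: toys → 3% + 0% district = 3% → €0.3498
Unrounded tax sum = €19.6101 → €19.61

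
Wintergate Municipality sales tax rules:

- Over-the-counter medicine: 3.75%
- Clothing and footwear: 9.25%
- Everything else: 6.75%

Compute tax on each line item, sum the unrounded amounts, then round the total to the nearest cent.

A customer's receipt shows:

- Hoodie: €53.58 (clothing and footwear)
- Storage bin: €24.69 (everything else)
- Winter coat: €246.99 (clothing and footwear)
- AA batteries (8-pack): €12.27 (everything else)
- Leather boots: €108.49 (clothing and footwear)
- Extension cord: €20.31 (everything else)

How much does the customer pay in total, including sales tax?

€508.03

Hoodie €53.58: clothing and footwear → 9.25% → €4.95615
Storage bin €24.69: everything else → 6.75% → €1.666575
Winter coat €246.99: clothing and footwear → 9.25% → €22.846575
AA batteries (8-pack) €12.27: everything else → 6.75% → €0.828225
Leather boots €108.49: clothing and footwear → 9.25% → €10.035325
Extension cord €20.31: everything else → 6.75% → €1.370925
Subtotal = €466.33; unrounded tax = €41.703775 → €41.70; total due = €508.03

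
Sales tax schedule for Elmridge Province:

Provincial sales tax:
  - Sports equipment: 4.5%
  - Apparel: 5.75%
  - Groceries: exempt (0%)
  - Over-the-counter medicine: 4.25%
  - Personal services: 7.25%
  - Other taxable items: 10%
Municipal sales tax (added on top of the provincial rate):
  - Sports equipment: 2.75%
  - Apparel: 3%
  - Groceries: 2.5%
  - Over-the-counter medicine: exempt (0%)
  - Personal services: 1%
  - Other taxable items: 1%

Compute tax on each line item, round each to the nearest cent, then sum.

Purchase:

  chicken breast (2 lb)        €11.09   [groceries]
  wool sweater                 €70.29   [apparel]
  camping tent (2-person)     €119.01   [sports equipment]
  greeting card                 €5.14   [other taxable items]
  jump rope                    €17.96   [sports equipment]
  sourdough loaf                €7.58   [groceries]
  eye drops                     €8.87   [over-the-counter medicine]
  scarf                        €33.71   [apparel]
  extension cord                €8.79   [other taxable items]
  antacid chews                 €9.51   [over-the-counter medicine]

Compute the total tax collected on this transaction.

Chicken breast (2 lb) €11.09: groceries → 0% + 2.5% municipal = 2.5% → €0.28
Wool sweater €70.29: apparel → 5.75% + 3% municipal = 8.75% → €6.15
Camping tent (2-person) €119.01: sports equipment → 4.5% + 2.75% municipal = 7.25% → €8.63
Greeting card €5.14: other taxable items → 10% + 1% municipal = 11% → €0.57
Jump rope €17.96: sports equipment → 4.5% + 2.75% municipal = 7.25% → €1.30
Sourdough loaf €7.58: groceries → 0% + 2.5% municipal = 2.5% → €0.19
Eye drops €8.87: over-the-counter medicine → 4.25% + 0% municipal = 4.25% → €0.38
Scarf €33.71: apparel → 5.75% + 3% municipal = 8.75% → €2.95
Extension cord €8.79: other taxable items → 10% + 1% municipal = 11% → €0.97
Antacid chews €9.51: over-the-counter medicine → 4.25% + 0% municipal = 4.25% → €0.40
Total tax = €0.28 + €6.15 + €8.63 + €0.57 + €1.30 + €0.19 + €0.38 + €2.95 + €0.97 + €0.40 = €21.82

€21.82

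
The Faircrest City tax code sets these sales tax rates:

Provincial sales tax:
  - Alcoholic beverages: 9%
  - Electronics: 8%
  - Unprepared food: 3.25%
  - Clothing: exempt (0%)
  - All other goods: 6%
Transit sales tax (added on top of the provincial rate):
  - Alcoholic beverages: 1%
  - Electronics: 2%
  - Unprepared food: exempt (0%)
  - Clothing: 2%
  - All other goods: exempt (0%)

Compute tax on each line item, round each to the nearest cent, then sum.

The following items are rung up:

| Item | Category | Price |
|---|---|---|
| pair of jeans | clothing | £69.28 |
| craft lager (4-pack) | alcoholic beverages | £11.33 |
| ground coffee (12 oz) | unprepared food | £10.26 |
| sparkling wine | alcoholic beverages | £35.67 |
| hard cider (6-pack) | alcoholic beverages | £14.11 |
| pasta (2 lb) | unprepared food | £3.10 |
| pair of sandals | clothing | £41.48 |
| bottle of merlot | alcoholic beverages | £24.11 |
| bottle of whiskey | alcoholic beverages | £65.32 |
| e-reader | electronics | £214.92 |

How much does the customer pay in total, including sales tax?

£528.77

Pair of jeans £69.28: clothing → 0% + 2% transit = 2% → £1.39
Craft lager (4-pack) £11.33: alcoholic beverages → 9% + 1% transit = 10% → £1.13
Ground coffee (12 oz) £10.26: unprepared food → 3.25% + 0% transit = 3.25% → £0.33
Sparkling wine £35.67: alcoholic beverages → 9% + 1% transit = 10% → £3.57
Hard cider (6-pack) £14.11: alcoholic beverages → 9% + 1% transit = 10% → £1.41
Pasta (2 lb) £3.10: unprepared food → 3.25% + 0% transit = 3.25% → £0.10
Pair of sandals £41.48: clothing → 0% + 2% transit = 2% → £0.83
Bottle of merlot £24.11: alcoholic beverages → 9% + 1% transit = 10% → £2.41
Bottle of whiskey £65.32: alcoholic beverages → 9% + 1% transit = 10% → £6.53
E-reader £214.92: electronics → 8% + 2% transit = 10% → £21.49
Subtotal = £489.58; tax = £39.19; total due = £528.77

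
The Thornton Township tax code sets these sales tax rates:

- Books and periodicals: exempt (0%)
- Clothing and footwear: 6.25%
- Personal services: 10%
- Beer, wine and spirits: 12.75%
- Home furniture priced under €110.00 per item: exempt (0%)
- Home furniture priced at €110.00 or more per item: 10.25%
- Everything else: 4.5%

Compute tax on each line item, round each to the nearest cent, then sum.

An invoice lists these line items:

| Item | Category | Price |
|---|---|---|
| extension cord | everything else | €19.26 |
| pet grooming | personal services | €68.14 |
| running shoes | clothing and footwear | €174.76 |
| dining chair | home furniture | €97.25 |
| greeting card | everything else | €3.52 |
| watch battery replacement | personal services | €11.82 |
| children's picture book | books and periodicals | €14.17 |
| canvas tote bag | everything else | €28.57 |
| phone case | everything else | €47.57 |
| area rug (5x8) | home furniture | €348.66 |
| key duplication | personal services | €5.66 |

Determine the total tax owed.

Extension cord €19.26: everything else → 4.5% → €0.87
Pet grooming €68.14: personal services → 10% → €6.81
Running shoes €174.76: clothing and footwear → 6.25% → €10.92
Dining chair €97.25: home furniture, under €110.00 → 0% → €0.00
Greeting card €3.52: everything else → 4.5% → €0.16
Watch battery replacement €11.82: personal services → 10% → €1.18
Children's picture book €14.17: books and periodicals → 0% → €0.00
Canvas tote bag €28.57: everything else → 4.5% → €1.29
Phone case €47.57: everything else → 4.5% → €2.14
Area rug (5x8) €348.66: home furniture, €110.00 or more → 10.25% → €35.74
Key duplication €5.66: personal services → 10% → €0.57
Total tax = €0.87 + €6.81 + €10.92 + €0.16 + €1.18 + €1.29 + €2.14 + €35.74 + €0.57 = €59.68

€59.68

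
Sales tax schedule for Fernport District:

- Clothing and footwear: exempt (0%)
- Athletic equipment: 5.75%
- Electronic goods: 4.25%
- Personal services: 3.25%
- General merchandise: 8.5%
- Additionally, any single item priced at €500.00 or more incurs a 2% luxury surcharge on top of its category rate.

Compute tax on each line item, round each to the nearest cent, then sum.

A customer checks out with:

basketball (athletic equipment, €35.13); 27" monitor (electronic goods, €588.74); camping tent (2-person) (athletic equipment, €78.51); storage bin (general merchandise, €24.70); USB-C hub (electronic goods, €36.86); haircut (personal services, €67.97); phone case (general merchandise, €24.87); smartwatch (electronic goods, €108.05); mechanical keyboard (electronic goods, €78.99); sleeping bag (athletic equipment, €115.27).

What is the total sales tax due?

Basketball €35.13: athletic equipment → 5.75% → €2.02
27" monitor €588.74: electronic goods → 4.25% + 2% surcharge = 6.25% → €36.80
Camping tent (2-person) €78.51: athletic equipment → 5.75% → €4.51
Storage bin €24.70: general merchandise → 8.5% → €2.10
USB-C hub €36.86: electronic goods → 4.25% → €1.57
Haircut €67.97: personal services → 3.25% → €2.21
Phone case €24.87: general merchandise → 8.5% → €2.11
Smartwatch €108.05: electronic goods → 4.25% → €4.59
Mechanical keyboard €78.99: electronic goods → 4.25% → €3.36
Sleeping bag €115.27: athletic equipment → 5.75% → €6.63
Total tax = €2.02 + €36.80 + €4.51 + €2.10 + €1.57 + €2.21 + €2.11 + €4.59 + €3.36 + €6.63 = €65.90

€65.90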